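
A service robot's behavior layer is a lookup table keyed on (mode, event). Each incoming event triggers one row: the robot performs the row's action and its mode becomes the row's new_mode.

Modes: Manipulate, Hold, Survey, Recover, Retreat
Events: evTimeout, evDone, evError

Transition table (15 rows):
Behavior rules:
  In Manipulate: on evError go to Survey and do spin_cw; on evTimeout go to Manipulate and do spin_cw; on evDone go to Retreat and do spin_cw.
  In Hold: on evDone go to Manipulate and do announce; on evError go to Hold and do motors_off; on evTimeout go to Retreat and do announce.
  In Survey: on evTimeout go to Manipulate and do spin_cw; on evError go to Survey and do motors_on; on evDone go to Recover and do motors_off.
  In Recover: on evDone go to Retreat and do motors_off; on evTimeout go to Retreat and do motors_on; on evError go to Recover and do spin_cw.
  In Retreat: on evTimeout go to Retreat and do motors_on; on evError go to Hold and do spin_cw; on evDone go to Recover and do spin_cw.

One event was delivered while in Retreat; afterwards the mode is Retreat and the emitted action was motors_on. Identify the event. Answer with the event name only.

evTimeout

try evTimeout: (Retreat, evTimeout) → (Retreat, motors_on)  ← matches
try evDone: (Retreat, evDone) → (Recover, spin_cw)
try evError: (Retreat, evError) → (Hold, spin_cw)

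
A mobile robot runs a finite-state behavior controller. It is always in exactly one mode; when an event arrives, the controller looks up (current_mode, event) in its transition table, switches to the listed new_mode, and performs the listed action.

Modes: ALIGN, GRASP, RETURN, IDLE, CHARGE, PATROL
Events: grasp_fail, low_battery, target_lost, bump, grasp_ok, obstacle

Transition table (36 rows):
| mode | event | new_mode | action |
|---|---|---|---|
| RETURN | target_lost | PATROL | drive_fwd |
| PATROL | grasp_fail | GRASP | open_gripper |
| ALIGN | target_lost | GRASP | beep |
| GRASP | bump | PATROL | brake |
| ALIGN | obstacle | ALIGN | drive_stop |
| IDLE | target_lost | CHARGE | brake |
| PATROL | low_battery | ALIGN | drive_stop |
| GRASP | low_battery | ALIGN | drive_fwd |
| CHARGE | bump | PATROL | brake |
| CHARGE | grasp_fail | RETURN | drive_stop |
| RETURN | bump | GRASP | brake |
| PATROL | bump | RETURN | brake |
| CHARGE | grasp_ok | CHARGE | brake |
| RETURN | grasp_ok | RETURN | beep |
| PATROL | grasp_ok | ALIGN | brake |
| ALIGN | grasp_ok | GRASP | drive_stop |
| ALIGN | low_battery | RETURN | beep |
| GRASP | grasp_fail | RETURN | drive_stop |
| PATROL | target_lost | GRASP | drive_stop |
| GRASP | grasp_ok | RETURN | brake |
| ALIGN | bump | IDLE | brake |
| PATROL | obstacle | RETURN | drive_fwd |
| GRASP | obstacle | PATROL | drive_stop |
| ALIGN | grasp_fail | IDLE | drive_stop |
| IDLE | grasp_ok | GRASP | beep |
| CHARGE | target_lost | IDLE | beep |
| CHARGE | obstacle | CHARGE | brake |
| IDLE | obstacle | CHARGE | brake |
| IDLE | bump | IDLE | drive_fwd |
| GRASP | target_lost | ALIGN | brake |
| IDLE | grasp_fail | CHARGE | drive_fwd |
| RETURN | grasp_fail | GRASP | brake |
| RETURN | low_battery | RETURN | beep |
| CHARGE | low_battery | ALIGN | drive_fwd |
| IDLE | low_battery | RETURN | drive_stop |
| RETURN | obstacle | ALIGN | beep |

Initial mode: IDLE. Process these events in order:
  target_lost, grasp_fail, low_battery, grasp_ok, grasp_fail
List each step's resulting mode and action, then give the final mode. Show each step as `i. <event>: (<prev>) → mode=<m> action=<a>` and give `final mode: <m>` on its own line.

1. target_lost: (IDLE) → mode=CHARGE action=brake
2. grasp_fail: (CHARGE) → mode=RETURN action=drive_stop
3. low_battery: (RETURN) → mode=RETURN action=beep
4. grasp_ok: (RETURN) → mode=RETURN action=beep
5. grasp_fail: (RETURN) → mode=GRASP action=brake

final mode: GRASP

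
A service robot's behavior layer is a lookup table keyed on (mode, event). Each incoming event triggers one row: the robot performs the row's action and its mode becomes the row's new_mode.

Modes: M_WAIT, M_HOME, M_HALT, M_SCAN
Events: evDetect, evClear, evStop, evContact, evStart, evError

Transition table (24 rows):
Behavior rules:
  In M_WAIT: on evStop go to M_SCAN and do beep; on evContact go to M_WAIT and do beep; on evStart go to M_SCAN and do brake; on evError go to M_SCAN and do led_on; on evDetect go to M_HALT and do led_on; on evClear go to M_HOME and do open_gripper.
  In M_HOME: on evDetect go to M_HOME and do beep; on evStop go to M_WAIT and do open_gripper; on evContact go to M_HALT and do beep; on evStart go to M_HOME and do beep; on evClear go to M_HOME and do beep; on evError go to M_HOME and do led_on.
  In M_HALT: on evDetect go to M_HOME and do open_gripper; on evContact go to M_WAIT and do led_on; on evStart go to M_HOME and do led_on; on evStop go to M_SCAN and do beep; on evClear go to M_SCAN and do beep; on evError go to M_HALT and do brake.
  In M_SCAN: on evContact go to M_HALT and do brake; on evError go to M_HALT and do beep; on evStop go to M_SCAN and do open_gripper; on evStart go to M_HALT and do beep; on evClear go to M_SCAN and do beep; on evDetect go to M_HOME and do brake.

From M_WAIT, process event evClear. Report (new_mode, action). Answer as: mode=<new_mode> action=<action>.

mode=M_HOME action=open_gripper

current mode = M_WAIT; filter table to that mode:
  (M_WAIT, evStop) → (M_SCAN, beep)
  (M_WAIT, evContact) → (M_WAIT, beep)
  (M_WAIT, evStart) → (M_SCAN, brake)
  (M_WAIT, evError) → (M_SCAN, led_on)
  (M_WAIT, evDetect) → (M_HALT, led_on)
  (M_WAIT, evClear) → (M_HOME, open_gripper)  ← event matches
event = evClear selects (M_HOME, open_gripper)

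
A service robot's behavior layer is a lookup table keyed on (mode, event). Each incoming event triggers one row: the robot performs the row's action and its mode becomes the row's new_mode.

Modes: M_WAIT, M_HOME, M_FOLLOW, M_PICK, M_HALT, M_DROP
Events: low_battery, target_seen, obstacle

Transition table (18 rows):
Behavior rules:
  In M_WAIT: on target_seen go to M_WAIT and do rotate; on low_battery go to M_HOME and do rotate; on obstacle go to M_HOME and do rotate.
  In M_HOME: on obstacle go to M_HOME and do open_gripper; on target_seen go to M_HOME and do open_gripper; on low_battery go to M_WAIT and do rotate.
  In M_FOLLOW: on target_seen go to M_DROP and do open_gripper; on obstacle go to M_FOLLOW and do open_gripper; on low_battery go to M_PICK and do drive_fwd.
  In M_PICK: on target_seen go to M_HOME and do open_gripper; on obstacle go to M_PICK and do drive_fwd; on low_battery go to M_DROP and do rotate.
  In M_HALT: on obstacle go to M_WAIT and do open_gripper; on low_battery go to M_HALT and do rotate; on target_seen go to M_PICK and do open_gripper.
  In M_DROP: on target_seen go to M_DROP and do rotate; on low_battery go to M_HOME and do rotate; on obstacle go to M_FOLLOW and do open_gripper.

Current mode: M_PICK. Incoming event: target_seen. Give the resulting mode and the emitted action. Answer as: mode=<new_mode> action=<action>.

mode=M_HOME action=open_gripper

current mode = M_PICK; filter table to that mode:
  (M_PICK, target_seen) → (M_HOME, open_gripper)  ← event matches
  (M_PICK, obstacle) → (M_PICK, drive_fwd)
  (M_PICK, low_battery) → (M_DROP, rotate)
event = target_seen selects (M_HOME, open_gripper)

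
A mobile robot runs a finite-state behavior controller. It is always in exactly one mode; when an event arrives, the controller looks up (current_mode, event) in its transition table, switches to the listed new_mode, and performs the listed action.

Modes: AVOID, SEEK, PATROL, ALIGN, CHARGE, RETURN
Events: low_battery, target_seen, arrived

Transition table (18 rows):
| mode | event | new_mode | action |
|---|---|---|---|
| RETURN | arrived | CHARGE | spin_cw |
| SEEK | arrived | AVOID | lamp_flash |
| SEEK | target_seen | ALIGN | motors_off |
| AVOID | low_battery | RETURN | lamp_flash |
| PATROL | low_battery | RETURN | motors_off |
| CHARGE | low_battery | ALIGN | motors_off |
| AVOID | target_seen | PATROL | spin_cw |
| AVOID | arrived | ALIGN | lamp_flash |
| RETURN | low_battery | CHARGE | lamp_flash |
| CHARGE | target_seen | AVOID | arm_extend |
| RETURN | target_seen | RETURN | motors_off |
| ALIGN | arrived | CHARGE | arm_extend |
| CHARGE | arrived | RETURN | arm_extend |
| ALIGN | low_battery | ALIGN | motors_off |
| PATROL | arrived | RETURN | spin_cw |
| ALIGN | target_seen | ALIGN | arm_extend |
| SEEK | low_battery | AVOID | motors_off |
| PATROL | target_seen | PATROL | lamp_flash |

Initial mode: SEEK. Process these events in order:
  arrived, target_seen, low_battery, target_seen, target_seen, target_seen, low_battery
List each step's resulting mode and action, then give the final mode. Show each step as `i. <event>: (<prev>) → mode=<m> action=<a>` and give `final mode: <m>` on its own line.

1. arrived: (SEEK) → mode=AVOID action=lamp_flash
2. target_seen: (AVOID) → mode=PATROL action=spin_cw
3. low_battery: (PATROL) → mode=RETURN action=motors_off
4. target_seen: (RETURN) → mode=RETURN action=motors_off
5. target_seen: (RETURN) → mode=RETURN action=motors_off
6. target_seen: (RETURN) → mode=RETURN action=motors_off
7. low_battery: (RETURN) → mode=CHARGE action=lamp_flash

final mode: CHARGE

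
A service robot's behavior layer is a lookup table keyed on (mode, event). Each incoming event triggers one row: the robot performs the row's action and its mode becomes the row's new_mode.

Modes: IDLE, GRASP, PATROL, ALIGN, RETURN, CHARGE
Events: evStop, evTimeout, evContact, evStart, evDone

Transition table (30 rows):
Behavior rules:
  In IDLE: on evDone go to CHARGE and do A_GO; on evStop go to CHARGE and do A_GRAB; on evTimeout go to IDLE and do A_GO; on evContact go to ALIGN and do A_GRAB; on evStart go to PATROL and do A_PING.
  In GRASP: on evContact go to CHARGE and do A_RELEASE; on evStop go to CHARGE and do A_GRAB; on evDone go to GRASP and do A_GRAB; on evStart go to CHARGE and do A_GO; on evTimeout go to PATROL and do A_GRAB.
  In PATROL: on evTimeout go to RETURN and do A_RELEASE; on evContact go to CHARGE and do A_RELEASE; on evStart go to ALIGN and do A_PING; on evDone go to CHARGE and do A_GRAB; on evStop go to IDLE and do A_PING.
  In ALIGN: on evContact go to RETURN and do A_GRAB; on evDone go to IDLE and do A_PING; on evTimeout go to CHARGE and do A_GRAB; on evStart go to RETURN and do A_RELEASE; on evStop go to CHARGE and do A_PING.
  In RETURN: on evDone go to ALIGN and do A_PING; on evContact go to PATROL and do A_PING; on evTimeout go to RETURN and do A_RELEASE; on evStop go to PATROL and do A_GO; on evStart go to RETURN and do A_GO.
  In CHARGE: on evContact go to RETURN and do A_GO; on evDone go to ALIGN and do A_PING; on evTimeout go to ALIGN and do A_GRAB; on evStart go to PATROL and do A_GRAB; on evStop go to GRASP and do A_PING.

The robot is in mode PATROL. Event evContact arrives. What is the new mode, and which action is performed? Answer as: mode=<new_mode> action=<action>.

mode=CHARGE action=A_RELEASE

current mode = PATROL; filter table to that mode:
  (PATROL, evTimeout) → (RETURN, A_RELEASE)
  (PATROL, evContact) → (CHARGE, A_RELEASE)  ← event matches
  (PATROL, evStart) → (ALIGN, A_PING)
  (PATROL, evDone) → (CHARGE, A_GRAB)
  (PATROL, evStop) → (IDLE, A_PING)
event = evContact selects (CHARGE, A_RELEASE)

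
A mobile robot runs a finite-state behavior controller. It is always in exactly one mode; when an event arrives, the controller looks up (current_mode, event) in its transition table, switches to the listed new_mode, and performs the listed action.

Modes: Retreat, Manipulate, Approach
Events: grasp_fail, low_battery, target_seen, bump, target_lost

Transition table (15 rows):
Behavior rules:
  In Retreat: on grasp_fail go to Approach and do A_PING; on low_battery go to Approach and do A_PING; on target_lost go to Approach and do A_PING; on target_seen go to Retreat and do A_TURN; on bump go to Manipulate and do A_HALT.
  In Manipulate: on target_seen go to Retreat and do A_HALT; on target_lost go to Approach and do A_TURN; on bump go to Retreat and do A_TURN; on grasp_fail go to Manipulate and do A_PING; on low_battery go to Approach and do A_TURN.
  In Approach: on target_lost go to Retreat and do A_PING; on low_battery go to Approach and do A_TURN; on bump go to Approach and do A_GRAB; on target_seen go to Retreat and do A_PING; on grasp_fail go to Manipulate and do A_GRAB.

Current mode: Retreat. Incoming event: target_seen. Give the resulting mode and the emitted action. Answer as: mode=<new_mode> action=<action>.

mode=Retreat action=A_TURN

current mode = Retreat; filter table to that mode:
  (Retreat, grasp_fail) → (Approach, A_PING)
  (Retreat, low_battery) → (Approach, A_PING)
  (Retreat, target_lost) → (Approach, A_PING)
  (Retreat, target_seen) → (Retreat, A_TURN)  ← event matches
  (Retreat, bump) → (Manipulate, A_HALT)
event = target_seen selects (Retreat, A_TURN)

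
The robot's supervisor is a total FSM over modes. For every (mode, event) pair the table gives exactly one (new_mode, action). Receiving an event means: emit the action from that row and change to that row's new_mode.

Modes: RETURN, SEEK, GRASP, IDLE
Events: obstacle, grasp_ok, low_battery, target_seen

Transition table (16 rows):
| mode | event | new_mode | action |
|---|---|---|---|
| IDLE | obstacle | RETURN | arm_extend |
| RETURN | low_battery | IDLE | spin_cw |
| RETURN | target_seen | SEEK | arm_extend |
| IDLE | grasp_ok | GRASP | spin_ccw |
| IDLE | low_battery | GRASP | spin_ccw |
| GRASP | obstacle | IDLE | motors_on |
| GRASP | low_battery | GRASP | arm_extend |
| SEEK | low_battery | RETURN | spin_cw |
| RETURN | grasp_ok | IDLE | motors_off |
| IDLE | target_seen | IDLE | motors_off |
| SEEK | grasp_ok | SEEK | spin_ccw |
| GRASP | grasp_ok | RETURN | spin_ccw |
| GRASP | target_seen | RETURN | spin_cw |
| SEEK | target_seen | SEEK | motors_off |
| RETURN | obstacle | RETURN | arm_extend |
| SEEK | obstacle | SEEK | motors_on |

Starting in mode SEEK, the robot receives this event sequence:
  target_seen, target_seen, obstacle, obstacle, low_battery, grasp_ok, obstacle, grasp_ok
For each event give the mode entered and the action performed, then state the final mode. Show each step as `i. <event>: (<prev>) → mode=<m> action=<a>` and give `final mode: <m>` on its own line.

1. target_seen: (SEEK) → mode=SEEK action=motors_off
2. target_seen: (SEEK) → mode=SEEK action=motors_off
3. obstacle: (SEEK) → mode=SEEK action=motors_on
4. obstacle: (SEEK) → mode=SEEK action=motors_on
5. low_battery: (SEEK) → mode=RETURN action=spin_cw
6. grasp_ok: (RETURN) → mode=IDLE action=motors_off
7. obstacle: (IDLE) → mode=RETURN action=arm_extend
8. grasp_ok: (RETURN) → mode=IDLE action=motors_off

final mode: IDLE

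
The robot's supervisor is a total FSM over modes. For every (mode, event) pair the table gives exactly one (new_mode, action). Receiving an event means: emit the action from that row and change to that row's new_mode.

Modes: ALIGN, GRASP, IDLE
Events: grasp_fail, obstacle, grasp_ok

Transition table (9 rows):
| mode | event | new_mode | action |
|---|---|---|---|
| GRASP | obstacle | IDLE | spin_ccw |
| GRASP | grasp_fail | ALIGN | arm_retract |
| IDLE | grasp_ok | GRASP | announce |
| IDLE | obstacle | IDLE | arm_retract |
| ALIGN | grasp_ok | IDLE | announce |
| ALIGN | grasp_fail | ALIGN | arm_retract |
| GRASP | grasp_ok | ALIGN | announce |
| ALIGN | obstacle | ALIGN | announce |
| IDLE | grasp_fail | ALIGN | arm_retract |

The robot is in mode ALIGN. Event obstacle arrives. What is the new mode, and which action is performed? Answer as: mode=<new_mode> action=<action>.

mode=ALIGN action=announce

current mode = ALIGN; filter table to that mode:
  (ALIGN, grasp_ok) → (IDLE, announce)
  (ALIGN, grasp_fail) → (ALIGN, arm_retract)
  (ALIGN, obstacle) → (ALIGN, announce)  ← event matches
event = obstacle selects (ALIGN, announce)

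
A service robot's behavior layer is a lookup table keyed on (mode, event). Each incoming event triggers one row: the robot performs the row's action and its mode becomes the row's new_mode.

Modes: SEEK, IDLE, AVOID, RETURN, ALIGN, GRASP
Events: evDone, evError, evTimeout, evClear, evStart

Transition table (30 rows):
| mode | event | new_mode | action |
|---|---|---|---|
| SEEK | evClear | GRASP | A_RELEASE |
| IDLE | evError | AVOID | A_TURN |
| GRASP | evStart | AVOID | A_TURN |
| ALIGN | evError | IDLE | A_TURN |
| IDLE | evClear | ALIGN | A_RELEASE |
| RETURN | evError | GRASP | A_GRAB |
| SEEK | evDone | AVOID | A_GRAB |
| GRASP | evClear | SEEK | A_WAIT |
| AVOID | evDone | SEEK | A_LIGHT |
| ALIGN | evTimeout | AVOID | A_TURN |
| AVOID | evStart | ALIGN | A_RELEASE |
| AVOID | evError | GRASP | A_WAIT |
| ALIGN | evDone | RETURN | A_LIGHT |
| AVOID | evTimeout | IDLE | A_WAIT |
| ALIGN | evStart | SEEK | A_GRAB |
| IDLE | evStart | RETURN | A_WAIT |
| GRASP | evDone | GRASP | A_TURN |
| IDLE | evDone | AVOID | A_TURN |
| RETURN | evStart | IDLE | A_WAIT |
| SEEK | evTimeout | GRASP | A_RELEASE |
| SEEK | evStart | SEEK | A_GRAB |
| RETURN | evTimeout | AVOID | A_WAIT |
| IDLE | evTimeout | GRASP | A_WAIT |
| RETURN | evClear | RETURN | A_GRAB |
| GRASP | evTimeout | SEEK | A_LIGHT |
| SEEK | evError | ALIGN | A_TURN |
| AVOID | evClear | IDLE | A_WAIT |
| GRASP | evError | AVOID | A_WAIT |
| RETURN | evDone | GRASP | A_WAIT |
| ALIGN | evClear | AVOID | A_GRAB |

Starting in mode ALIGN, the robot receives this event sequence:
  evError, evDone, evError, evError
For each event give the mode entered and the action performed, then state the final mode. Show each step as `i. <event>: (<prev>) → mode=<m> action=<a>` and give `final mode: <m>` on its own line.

1. evError: (ALIGN) → mode=IDLE action=A_TURN
2. evDone: (IDLE) → mode=AVOID action=A_TURN
3. evError: (AVOID) → mode=GRASP action=A_WAIT
4. evError: (GRASP) → mode=AVOID action=A_WAIT

final mode: AVOID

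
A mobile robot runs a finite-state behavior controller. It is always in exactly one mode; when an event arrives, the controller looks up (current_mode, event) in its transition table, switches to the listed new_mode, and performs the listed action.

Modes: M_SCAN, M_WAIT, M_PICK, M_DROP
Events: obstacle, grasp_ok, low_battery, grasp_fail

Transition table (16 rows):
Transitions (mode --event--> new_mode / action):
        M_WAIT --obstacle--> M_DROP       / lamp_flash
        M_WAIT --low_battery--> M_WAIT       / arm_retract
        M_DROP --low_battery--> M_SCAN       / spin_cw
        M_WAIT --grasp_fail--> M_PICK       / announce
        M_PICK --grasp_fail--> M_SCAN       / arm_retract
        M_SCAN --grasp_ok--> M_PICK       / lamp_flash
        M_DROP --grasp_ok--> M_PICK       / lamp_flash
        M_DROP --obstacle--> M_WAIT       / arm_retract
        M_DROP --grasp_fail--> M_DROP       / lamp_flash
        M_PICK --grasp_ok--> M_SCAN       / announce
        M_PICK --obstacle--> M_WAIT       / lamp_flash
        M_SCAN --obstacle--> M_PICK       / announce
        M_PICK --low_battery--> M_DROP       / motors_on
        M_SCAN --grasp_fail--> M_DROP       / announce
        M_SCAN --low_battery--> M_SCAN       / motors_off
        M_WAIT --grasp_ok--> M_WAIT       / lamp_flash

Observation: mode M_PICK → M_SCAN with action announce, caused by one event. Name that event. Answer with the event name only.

try obstacle: (M_PICK, obstacle) → (M_WAIT, lamp_flash)
try grasp_ok: (M_PICK, grasp_ok) → (M_SCAN, announce)  ← matches
try low_battery: (M_PICK, low_battery) → (M_DROP, motors_on)
try grasp_fail: (M_PICK, grasp_fail) → (M_SCAN, arm_retract)

grasp_ok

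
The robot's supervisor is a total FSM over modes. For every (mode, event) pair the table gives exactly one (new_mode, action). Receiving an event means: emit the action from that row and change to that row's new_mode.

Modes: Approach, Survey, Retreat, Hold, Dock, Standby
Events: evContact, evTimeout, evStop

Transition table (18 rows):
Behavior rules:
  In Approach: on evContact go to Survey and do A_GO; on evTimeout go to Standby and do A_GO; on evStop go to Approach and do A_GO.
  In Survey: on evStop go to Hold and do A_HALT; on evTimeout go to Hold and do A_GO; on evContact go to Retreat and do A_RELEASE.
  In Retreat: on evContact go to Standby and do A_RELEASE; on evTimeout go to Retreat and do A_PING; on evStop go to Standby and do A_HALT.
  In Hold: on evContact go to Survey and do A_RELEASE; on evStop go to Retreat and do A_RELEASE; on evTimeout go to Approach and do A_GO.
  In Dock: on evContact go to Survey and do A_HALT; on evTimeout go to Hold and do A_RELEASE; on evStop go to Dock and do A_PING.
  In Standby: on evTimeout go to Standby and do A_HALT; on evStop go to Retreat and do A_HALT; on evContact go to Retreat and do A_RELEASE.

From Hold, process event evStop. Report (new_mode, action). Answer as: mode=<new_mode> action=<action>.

current mode = Hold; filter table to that mode:
  (Hold, evContact) → (Survey, A_RELEASE)
  (Hold, evStop) → (Retreat, A_RELEASE)  ← event matches
  (Hold, evTimeout) → (Approach, A_GO)
event = evStop selects (Retreat, A_RELEASE)

mode=Retreat action=A_RELEASE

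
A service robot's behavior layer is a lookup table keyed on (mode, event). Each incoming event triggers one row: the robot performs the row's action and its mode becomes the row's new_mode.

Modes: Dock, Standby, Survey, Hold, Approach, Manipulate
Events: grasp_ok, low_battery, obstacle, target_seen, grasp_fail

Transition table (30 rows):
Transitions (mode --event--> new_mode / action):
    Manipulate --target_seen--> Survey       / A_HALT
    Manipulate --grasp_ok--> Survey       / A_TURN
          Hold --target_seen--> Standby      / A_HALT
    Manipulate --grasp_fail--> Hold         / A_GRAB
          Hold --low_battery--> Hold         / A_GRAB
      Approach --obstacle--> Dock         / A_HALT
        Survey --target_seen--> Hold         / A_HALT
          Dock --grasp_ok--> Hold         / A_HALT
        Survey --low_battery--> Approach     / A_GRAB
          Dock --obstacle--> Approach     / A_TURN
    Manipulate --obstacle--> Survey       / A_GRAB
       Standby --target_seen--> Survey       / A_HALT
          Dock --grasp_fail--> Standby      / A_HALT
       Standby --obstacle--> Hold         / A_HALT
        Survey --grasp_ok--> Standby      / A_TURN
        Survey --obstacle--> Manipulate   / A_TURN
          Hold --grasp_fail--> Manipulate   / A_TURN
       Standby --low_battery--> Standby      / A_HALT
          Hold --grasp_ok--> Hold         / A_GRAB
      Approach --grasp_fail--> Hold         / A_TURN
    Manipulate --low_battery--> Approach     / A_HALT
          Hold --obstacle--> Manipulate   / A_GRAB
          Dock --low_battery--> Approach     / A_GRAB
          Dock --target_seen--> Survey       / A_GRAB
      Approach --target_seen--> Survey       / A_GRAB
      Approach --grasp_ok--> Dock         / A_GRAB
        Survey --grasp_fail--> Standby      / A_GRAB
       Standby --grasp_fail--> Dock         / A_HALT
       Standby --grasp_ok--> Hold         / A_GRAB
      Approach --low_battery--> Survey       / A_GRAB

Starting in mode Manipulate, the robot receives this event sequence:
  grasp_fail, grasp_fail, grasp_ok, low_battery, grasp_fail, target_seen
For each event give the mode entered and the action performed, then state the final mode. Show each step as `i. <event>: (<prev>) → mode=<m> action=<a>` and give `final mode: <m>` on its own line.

1. grasp_fail: (Manipulate) → mode=Hold action=A_GRAB
2. grasp_fail: (Hold) → mode=Manipulate action=A_TURN
3. grasp_ok: (Manipulate) → mode=Survey action=A_TURN
4. low_battery: (Survey) → mode=Approach action=A_GRAB
5. grasp_fail: (Approach) → mode=Hold action=A_TURN
6. target_seen: (Hold) → mode=Standby action=A_HALT

final mode: Standby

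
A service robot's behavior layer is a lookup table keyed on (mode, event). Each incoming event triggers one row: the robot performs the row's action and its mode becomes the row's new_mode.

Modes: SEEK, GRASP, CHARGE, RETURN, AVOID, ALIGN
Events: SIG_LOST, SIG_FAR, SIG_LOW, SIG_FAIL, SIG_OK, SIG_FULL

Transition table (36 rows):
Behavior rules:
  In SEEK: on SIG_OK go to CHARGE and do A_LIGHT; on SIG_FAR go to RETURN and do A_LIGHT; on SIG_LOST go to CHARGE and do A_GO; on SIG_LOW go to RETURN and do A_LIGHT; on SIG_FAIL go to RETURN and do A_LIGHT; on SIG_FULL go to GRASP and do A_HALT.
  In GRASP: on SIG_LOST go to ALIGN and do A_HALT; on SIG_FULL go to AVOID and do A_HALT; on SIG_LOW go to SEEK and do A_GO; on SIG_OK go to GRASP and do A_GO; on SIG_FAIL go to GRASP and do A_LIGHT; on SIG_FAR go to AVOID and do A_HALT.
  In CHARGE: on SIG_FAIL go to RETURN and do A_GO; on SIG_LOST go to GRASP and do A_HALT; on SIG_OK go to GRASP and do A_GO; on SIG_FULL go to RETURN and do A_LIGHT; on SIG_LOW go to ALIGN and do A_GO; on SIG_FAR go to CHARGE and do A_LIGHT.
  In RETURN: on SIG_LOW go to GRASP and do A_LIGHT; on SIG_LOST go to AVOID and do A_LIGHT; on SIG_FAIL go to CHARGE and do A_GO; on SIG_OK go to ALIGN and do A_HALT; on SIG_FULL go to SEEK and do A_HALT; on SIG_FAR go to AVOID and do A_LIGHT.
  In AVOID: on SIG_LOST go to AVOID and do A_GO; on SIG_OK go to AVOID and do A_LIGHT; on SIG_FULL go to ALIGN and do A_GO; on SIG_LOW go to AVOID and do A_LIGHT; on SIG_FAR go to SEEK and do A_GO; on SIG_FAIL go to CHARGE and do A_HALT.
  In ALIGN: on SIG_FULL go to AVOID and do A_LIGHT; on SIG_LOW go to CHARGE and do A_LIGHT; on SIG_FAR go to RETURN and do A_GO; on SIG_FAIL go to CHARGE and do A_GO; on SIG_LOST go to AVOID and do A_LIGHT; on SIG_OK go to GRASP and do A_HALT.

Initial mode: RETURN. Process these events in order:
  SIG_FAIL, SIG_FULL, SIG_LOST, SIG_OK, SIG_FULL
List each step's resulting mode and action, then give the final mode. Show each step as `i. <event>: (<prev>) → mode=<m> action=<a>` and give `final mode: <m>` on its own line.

1. SIG_FAIL: (RETURN) → mode=CHARGE action=A_GO
2. SIG_FULL: (CHARGE) → mode=RETURN action=A_LIGHT
3. SIG_LOST: (RETURN) → mode=AVOID action=A_LIGHT
4. SIG_OK: (AVOID) → mode=AVOID action=A_LIGHT
5. SIG_FULL: (AVOID) → mode=ALIGN action=A_GO

final mode: ALIGN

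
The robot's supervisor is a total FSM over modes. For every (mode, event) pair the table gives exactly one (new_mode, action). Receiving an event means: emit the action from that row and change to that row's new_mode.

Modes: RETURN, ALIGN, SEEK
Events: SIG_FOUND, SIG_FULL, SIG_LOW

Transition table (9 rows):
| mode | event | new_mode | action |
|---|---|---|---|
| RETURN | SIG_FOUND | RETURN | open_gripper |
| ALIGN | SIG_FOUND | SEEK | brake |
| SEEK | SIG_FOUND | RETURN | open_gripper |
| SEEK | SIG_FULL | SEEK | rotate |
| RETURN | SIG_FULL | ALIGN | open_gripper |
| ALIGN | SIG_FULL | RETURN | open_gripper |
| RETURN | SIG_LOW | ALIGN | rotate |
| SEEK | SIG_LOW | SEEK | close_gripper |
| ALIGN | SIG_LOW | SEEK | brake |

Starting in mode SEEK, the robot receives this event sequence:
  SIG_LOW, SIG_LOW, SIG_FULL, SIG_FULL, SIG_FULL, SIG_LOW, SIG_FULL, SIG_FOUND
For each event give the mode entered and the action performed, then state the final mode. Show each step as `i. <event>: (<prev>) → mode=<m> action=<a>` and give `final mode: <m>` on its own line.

final mode: RETURN

1. SIG_LOW: (SEEK) → mode=SEEK action=close_gripper
2. SIG_LOW: (SEEK) → mode=SEEK action=close_gripper
3. SIG_FULL: (SEEK) → mode=SEEK action=rotate
4. SIG_FULL: (SEEK) → mode=SEEK action=rotate
5. SIG_FULL: (SEEK) → mode=SEEK action=rotate
6. SIG_LOW: (SEEK) → mode=SEEK action=close_gripper
7. SIG_FULL: (SEEK) → mode=SEEK action=rotate
8. SIG_FOUND: (SEEK) → mode=RETURN action=open_gripper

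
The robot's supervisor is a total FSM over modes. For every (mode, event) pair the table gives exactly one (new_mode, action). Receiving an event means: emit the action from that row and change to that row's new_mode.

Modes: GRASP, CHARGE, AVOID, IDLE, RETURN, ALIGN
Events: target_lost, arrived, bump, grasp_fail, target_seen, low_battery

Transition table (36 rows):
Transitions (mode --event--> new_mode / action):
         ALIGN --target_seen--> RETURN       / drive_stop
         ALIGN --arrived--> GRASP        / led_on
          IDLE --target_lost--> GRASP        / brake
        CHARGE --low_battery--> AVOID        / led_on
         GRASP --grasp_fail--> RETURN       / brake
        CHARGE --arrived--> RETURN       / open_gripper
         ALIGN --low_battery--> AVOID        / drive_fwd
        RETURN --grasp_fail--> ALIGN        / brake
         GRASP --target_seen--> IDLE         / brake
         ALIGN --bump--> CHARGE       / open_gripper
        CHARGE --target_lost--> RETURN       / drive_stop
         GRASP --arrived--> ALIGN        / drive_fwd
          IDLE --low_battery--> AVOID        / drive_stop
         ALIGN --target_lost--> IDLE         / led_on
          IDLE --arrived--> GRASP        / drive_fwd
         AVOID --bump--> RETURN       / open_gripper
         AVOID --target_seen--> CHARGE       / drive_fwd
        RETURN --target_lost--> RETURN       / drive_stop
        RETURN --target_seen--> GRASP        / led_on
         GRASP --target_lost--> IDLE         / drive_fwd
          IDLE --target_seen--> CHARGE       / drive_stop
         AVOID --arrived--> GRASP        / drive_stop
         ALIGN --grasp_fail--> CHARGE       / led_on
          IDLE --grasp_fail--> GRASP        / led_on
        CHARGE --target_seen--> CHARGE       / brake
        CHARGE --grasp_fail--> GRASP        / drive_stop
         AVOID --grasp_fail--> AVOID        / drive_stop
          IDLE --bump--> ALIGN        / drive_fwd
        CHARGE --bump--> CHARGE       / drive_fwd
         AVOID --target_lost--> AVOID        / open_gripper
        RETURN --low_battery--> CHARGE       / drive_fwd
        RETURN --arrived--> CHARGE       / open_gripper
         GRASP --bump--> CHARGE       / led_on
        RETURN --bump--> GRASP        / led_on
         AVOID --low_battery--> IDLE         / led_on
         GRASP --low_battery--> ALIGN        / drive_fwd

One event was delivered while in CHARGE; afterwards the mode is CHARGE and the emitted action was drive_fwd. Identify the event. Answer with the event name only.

bump

try target_lost: (CHARGE, target_lost) → (RETURN, drive_stop)
try arrived: (CHARGE, arrived) → (RETURN, open_gripper)
try bump: (CHARGE, bump) → (CHARGE, drive_fwd)  ← matches
try grasp_fail: (CHARGE, grasp_fail) → (GRASP, drive_stop)
try target_seen: (CHARGE, target_seen) → (CHARGE, brake)
try low_battery: (CHARGE, low_battery) → (AVOID, led_on)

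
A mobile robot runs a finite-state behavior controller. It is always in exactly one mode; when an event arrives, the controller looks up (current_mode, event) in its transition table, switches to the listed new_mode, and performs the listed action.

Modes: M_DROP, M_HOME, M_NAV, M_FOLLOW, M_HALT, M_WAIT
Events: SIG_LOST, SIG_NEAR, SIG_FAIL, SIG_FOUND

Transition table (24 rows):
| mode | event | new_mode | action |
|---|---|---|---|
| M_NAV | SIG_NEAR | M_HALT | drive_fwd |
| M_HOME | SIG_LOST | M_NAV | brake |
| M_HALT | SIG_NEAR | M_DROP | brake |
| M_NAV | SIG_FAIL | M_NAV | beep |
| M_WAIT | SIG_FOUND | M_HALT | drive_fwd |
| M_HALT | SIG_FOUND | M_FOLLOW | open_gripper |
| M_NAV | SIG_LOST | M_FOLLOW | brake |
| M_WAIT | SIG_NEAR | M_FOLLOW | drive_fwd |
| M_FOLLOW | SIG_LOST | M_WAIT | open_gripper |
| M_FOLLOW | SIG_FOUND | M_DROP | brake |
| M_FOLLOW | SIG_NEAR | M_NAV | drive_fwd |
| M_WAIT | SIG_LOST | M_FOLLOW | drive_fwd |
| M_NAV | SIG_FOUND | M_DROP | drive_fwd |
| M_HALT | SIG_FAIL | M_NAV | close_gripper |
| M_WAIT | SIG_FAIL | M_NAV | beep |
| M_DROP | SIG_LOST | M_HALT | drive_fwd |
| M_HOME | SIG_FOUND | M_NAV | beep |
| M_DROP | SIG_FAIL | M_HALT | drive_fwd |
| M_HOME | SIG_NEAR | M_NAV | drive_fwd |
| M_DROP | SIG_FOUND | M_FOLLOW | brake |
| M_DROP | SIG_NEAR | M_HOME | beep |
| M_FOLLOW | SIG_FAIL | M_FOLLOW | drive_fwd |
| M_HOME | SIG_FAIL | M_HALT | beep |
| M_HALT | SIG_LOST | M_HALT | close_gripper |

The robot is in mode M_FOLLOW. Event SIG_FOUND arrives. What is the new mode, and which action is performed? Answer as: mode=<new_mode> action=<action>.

mode=M_DROP action=brake

current mode = M_FOLLOW; filter table to that mode:
  (M_FOLLOW, SIG_LOST) → (M_WAIT, open_gripper)
  (M_FOLLOW, SIG_FOUND) → (M_DROP, brake)  ← event matches
  (M_FOLLOW, SIG_NEAR) → (M_NAV, drive_fwd)
  (M_FOLLOW, SIG_FAIL) → (M_FOLLOW, drive_fwd)
event = SIG_FOUND selects (M_DROP, brake)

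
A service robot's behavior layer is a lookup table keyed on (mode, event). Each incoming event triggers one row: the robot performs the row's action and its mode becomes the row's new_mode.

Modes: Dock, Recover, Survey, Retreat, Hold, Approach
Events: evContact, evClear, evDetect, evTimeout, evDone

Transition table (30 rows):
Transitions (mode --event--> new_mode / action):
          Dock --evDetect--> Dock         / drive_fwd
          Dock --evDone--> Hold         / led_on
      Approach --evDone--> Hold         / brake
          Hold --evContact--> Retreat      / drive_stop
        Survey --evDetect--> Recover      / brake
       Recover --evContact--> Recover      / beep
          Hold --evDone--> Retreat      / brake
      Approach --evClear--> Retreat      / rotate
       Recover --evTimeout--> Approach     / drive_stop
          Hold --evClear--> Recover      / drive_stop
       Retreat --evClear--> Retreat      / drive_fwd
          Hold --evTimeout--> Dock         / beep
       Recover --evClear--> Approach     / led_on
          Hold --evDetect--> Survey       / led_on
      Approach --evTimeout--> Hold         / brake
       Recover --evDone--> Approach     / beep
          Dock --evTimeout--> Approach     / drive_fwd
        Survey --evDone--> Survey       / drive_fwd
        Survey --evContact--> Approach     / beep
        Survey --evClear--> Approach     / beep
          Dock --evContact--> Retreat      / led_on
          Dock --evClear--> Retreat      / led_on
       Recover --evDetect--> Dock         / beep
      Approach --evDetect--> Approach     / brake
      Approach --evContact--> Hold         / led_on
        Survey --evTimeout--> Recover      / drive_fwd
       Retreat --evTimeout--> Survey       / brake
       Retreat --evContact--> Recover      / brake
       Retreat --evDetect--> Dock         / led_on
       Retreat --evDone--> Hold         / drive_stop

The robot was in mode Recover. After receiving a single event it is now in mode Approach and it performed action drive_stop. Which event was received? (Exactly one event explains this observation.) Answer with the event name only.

try evContact: (Recover, evContact) → (Recover, beep)
try evClear: (Recover, evClear) → (Approach, led_on)
try evDetect: (Recover, evDetect) → (Dock, beep)
try evTimeout: (Recover, evTimeout) → (Approach, drive_stop)  ← matches
try evDone: (Recover, evDone) → (Approach, beep)

evTimeout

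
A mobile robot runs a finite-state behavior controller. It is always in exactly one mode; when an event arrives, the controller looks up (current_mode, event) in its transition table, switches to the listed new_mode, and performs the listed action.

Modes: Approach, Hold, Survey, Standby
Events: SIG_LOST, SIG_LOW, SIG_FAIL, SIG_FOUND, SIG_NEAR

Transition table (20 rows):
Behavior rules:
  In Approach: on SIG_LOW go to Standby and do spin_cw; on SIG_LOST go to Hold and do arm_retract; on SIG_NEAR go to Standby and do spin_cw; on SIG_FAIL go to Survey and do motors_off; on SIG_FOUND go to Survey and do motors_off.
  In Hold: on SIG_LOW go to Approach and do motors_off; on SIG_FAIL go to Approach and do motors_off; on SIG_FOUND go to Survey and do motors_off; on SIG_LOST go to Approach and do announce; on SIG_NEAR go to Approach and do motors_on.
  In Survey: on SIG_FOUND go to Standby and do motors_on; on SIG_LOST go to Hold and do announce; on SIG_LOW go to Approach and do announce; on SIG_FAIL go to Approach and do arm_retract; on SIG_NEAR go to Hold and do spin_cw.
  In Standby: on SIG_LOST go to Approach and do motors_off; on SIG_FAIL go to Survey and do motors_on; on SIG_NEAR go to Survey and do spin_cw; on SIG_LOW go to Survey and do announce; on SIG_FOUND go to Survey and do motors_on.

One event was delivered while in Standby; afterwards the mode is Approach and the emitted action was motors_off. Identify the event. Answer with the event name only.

SIG_LOST

try SIG_LOST: (Standby, SIG_LOST) → (Approach, motors_off)  ← matches
try SIG_LOW: (Standby, SIG_LOW) → (Survey, announce)
try SIG_FAIL: (Standby, SIG_FAIL) → (Survey, motors_on)
try SIG_FOUND: (Standby, SIG_FOUND) → (Survey, motors_on)
try SIG_NEAR: (Standby, SIG_NEAR) → (Survey, spin_cw)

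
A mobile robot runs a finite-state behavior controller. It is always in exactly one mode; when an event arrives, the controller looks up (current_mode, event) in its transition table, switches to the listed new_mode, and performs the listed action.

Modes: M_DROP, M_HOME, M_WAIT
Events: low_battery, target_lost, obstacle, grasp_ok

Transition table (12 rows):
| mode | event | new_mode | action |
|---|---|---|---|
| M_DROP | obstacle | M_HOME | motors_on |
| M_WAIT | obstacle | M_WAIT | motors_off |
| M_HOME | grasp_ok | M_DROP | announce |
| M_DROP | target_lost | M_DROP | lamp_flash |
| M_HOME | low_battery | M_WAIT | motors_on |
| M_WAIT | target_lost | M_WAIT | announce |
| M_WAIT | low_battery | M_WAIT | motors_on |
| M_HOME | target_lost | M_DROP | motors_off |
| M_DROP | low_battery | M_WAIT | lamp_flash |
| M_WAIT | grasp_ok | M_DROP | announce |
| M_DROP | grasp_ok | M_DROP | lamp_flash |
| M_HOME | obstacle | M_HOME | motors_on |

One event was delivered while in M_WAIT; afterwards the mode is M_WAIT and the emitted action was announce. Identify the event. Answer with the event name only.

try low_battery: (M_WAIT, low_battery) → (M_WAIT, motors_on)
try target_lost: (M_WAIT, target_lost) → (M_WAIT, announce)  ← matches
try obstacle: (M_WAIT, obstacle) → (M_WAIT, motors_off)
try grasp_ok: (M_WAIT, grasp_ok) → (M_DROP, announce)

target_lost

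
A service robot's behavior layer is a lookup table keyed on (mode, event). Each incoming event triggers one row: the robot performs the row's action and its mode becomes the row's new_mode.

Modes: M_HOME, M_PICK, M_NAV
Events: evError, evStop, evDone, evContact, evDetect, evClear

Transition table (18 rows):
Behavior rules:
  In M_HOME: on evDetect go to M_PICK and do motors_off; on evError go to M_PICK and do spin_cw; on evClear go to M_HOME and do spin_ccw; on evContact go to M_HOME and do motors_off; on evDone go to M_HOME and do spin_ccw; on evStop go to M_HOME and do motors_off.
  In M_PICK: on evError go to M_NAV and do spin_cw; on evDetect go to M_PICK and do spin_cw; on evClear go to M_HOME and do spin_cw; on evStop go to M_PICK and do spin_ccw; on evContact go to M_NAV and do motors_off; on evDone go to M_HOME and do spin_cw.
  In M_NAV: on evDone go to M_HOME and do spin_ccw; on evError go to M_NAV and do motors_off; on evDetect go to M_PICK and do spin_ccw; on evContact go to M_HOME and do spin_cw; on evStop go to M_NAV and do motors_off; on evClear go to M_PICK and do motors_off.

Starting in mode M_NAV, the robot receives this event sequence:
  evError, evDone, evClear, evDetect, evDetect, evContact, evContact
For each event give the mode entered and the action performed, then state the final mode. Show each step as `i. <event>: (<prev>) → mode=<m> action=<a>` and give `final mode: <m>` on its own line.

1. evError: (M_NAV) → mode=M_NAV action=motors_off
2. evDone: (M_NAV) → mode=M_HOME action=spin_ccw
3. evClear: (M_HOME) → mode=M_HOME action=spin_ccw
4. evDetect: (M_HOME) → mode=M_PICK action=motors_off
5. evDetect: (M_PICK) → mode=M_PICK action=spin_cw
6. evContact: (M_PICK) → mode=M_NAV action=motors_off
7. evContact: (M_NAV) → mode=M_HOME action=spin_cw

final mode: M_HOME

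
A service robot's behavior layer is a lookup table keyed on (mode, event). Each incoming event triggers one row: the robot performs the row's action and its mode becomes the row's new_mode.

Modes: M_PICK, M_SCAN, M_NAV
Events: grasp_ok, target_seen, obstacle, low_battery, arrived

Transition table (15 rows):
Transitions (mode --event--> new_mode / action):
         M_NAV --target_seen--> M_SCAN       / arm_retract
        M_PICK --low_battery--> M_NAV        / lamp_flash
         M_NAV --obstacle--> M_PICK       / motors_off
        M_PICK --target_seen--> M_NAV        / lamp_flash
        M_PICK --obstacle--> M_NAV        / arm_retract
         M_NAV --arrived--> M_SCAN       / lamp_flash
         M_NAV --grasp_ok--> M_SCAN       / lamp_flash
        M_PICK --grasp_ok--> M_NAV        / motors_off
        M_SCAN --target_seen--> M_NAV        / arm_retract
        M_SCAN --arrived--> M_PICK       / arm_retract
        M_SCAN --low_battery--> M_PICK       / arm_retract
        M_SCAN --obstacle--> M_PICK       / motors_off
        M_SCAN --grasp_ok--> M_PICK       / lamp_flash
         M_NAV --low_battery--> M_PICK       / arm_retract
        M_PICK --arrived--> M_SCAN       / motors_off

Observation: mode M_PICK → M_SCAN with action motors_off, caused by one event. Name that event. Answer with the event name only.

arrived

try grasp_ok: (M_PICK, grasp_ok) → (M_NAV, motors_off)
try target_seen: (M_PICK, target_seen) → (M_NAV, lamp_flash)
try obstacle: (M_PICK, obstacle) → (M_NAV, arm_retract)
try low_battery: (M_PICK, low_battery) → (M_NAV, lamp_flash)
try arrived: (M_PICK, arrived) → (M_SCAN, motors_off)  ← matches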